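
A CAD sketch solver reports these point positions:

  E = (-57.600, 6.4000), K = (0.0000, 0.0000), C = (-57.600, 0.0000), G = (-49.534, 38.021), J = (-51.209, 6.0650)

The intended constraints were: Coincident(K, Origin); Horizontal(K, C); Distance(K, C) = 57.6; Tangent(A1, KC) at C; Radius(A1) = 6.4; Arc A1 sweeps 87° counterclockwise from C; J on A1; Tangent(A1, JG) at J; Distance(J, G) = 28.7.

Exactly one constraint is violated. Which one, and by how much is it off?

Distance(J, G) = 28.7 — off by 3.30.

K = (0.00, 0.00) ✓; K.y = 0.00, C.y = 0.00 ✓; |KC| = 57.60 ✓; ∠(EC, CK) = 90.00° ✓; |EC| = 6.400 ✓; bearing(E→J) − bearing(E→C) = 87.00° ✓; |EJ| = 6.400 ✓; ∠(EJ, JG) = 90.00° ✓; |JG| = 32.00 ✗.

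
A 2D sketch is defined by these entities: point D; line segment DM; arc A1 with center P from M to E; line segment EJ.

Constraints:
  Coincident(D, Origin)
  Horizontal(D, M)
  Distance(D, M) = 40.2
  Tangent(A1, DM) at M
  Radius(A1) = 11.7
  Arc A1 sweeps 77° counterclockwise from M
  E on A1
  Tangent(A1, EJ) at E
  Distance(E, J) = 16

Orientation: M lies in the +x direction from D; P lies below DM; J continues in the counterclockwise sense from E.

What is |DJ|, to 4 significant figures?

35.26

D is at the origin; D and M share the same y with |DM| = 40.2 and M on the +x side, so M = (40.20, 0.000). The tangent condition forces PM to be normal to DM, so P = M + (0, -11.7) = (40.20, -11.70). On A1, M sits at bearing 90° from P; a 77° counterclockwise sweep puts E at bearing 167°, so E = P + 11.7·(cos 167°, sin 167°) = (28.80, -9.068). Since A1 is tangent to EJ there, PE ⟂ EJ, so EJ runs along (−sin 167°, cos 167°); with |EJ| = 16.0, J = (25.20, -24.66). Then |DJ| = |J − D| = 35.26.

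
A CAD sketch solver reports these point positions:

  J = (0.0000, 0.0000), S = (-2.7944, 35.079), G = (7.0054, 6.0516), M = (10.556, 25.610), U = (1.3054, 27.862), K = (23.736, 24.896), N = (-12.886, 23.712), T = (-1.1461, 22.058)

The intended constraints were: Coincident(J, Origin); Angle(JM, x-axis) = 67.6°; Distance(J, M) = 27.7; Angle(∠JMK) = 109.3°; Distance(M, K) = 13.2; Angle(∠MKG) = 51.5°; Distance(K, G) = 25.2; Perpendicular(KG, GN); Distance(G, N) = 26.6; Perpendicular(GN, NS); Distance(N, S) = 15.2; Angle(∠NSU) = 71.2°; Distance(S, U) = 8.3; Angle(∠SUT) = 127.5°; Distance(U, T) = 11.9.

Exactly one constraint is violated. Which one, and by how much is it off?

Distance(U, T) = 11.9 — off by 5.60.

J = (0.00, 0.00) ✓; JM at 67.60° ✓; |JM| = 27.70 ✓; ∠JMK = 109.3° ✓; |MK| = 13.20 ✓; ∠MKG = 51.50° ✓; |KG| = 25.20 ✓; ∠(KG, GN) = 90.00° ✓; |GN| = 26.60 ✓; ∠(GN, NS) = 90.00° ✓; |NS| = 15.20 ✓; ∠NSU = 71.20° ✓; |SU| = 8.300 ✓; ∠SUT = 127.5° ✓; |UT| = 6.300 ✗.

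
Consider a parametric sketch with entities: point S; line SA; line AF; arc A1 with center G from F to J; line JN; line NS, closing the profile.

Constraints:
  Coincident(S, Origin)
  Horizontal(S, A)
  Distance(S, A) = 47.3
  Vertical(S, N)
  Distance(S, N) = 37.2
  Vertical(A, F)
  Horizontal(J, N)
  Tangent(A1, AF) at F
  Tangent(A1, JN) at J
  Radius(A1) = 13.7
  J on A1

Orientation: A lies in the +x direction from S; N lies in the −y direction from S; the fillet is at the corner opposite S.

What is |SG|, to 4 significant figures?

41.00

S is at the origin; SA is horizontal with |SA| = 47.3 and A on the +x side, so A = (47.30, 0.000). SN is vertical with |SN| = 37.2 and N on the −y side, so N = (0.000, -37.20). The virtual corner opposite S is at (47.30, -37.20). A1 meets AF tangentially, so GF is at right angles to AF and since A1 is tangent to JN there, GJ ⟂ JN, with radius 13.7, so the center G sits 13.7 in from both sides at G = (33.60, -23.50). Then |SG| = |G − S| = 41.00.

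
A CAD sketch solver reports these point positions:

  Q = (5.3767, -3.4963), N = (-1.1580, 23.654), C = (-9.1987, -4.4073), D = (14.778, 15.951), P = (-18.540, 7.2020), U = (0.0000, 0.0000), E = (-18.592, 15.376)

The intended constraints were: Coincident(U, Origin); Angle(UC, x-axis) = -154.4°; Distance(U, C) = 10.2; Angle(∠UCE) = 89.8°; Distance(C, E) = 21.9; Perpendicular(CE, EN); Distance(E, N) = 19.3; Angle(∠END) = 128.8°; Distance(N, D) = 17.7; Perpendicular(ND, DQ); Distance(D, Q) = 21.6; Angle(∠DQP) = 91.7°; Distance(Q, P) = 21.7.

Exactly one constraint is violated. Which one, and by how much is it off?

Distance(Q, P) = 21.7 — off by 4.50.

U = (0.00, 0.00) ✓; UC at -154.4° ✓; |UC| = 10.20 ✓; ∠UCE = 89.80° ✓; |CE| = 21.90 ✓; ∠(CE, EN) = 90.00° ✓; |EN| = 19.30 ✓; ∠END = 128.8° ✓; |ND| = 17.70 ✓; ∠(ND, DQ) = 90.00° ✓; |DQ| = 21.60 ✓; ∠DQP = 91.70° ✓; |QP| = 26.20 ✗.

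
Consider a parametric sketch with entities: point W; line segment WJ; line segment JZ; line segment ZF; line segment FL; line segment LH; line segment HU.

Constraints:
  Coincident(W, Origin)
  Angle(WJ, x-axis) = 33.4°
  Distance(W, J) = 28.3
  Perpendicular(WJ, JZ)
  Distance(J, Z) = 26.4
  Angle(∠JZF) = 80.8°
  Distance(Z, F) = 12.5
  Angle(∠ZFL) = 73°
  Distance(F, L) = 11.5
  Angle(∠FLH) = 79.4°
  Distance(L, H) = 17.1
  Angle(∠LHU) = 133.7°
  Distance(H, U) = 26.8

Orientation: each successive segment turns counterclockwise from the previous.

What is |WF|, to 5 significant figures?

29.158

W is at the origin; WJ runs at 33.4° with length 28.3, so J = (23.626, 15.579). WJ is perpendicular to JZ, so JZ runs at 123.40°; with |JZ| = 26.4, Z = (9.0935, 37.619). ∠JZF = 80.8° gives ZF at -137.40° from the x-axis; with |ZF| = 12.5, F = (-0.10771, 29.158). Then |WF| = |F − W| = 29.158.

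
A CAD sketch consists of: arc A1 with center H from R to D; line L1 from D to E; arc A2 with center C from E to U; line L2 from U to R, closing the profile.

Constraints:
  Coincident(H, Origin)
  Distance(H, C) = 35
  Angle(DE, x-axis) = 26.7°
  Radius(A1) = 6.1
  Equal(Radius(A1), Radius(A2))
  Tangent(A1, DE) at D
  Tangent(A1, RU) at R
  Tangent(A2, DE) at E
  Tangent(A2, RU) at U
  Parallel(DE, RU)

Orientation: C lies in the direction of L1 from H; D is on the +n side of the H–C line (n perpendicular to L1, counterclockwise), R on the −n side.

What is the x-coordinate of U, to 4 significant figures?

34.01

The slot axis is L1's direction at 26.7°, so u = (cos 26.7°, sin 26.7°) = (0.8934, 0.4493) and n = (−sin 26.7°, cos 26.7°) = (-0.4493, 0.8934). H is at the origin and C lies 35.0 along u from H, so C = 35.0·u = (31.27, 15.73). Tangency of A1 to both parallel lines with radius 6.1 puts D and R at H ± 6.1·n: D = (-2.741, 5.450), R = (2.741, -5.450). Equal radii place E and U the same way about C: E = C + 6.1·n = (28.53, 21.18), U = C − 6.1·n = (34.01, 10.28). So U.x = 34.01.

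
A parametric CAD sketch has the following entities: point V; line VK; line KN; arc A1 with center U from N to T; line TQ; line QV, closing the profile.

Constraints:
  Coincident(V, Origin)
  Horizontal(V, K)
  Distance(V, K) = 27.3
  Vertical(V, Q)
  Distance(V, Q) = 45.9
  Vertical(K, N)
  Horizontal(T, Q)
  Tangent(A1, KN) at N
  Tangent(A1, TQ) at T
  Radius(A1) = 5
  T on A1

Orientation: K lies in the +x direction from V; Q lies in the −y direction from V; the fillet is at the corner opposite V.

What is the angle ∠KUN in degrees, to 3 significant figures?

83.0°

V is at the origin; VK is horizontal with |VK| = 27.3 and K on the +x side, so K = (27.3, 0.00). VQ is vertical with |VQ| = 45.9 and Q on the −y side, so Q = (0.00, -45.9). The virtual corner opposite V is at (27.3, -45.9). The tangent condition forces UN to be normal to KN and A1 meets TQ tangentially, so UT is at right angles to TQ, with radius 5.0, so the center U sits 5.0 in from both sides at U = (22.3, -40.9). That places the tangent points at N = (27.3, -40.9) on KN and T = (22.3, -45.9) on TQ. Then cos ∠KUN = UK·UN / (|UK||UN|), giving 83.0°.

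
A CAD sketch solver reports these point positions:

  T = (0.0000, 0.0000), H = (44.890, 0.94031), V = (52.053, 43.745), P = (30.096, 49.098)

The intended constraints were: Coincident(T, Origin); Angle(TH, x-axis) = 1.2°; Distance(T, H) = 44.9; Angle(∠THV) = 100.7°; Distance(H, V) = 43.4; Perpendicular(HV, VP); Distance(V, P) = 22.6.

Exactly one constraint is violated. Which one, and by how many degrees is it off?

Perpendicular(HV, VP) — off by 4.20°.

T = (0.00, 0.00) ✓; TH at 1.200° ✓; |TH| = 44.90 ✓; ∠THV = 100.7° ✓; |HV| = 43.40 ✓; ∠(HV, VP) = 85.80° ✗; |VP| = 22.60 ✓.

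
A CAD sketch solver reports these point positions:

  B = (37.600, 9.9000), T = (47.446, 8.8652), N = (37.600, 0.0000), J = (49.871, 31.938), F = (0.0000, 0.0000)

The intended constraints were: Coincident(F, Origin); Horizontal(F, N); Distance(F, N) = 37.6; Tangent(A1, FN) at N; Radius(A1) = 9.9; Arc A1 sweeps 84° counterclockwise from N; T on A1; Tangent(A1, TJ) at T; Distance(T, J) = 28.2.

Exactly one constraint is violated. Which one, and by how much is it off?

Distance(T, J) = 28.2 — off by 5.00.

F = (0.00, 0.00) ✓; F.y = 0.00, N.y = 0.00 ✓; |FN| = 37.60 ✓; ∠(BN, NF) = 90.00° ✓; |BN| = 9.900 ✓; bearing(B→T) − bearing(B→N) = 84.00° ✓; |BT| = 9.900 ✓; ∠(BT, TJ) = 90.00° ✓; |TJ| = 23.20 ✗.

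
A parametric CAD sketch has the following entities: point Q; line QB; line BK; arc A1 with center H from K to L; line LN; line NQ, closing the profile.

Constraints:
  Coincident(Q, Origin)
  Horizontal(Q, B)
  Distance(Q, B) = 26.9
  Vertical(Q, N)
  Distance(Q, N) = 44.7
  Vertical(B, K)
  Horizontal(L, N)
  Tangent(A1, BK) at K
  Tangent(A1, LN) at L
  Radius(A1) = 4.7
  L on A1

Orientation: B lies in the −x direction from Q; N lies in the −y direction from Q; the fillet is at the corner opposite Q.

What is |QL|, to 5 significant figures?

49.909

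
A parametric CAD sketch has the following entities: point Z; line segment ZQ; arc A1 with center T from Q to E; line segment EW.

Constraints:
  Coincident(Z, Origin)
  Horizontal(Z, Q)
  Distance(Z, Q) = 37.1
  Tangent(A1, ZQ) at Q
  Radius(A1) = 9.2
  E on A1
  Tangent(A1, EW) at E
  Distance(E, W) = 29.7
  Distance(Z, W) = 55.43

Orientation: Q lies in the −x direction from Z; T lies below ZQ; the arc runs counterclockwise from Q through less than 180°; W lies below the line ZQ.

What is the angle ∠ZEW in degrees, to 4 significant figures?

88.81°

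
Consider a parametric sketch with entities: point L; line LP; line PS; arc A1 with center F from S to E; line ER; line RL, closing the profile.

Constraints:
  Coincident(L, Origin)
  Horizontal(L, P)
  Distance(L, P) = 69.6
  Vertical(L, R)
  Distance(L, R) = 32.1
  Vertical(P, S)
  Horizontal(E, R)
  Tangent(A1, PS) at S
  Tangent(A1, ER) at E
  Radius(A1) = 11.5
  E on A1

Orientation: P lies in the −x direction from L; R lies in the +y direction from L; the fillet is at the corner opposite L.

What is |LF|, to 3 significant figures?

61.6

LR is vertical with |LR| = 32.1 and R on the +y side, so R = (0.00, 32.1). The virtual corner opposite L is at (-69.6, 32.1). A1 meets PS tangentially, so FS is at right angles to PS and the tangent condition forces FE to be normal to ER, with radius 11.5, so the center F sits 11.5 in from both sides at F = (-58.1, 20.6). Then |LF| = |F − L| = 61.6.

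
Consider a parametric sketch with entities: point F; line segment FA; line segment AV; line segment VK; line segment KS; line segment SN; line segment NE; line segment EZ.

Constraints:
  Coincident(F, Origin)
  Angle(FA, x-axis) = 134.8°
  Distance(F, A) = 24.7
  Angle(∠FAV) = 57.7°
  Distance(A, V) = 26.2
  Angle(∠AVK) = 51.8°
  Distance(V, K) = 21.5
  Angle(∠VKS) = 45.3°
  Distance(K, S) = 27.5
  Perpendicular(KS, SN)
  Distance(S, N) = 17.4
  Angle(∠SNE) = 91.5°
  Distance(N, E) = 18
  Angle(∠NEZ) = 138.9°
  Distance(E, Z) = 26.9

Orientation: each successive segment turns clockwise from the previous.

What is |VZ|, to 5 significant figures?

30.098

F is at the origin; FA runs at 134.8° with length 24.7, so A = (-17.404, 17.526). ∠FAV = 57.7° gives AV at 12.500° from the x-axis; with |AV| = 26.2, V = (8.1745, 23.197). ∠AVK = 51.8° gives VK at -115.70° from the x-axis; with |VK| = 21.5, K = (-1.1492, 3.8240). ∠VKS = 45.3° gives KS at 109.60° from the x-axis; with |KS| = 27.5, S = (-10.374, 29.731). The perpendicularity gives SN at right angles to KS, so SN runs at 19.600°; with |SN| = 17.4, N = (6.0177, 35.567). ∠SNE = 91.5° gives NE at -68.900° from the x-axis; with |NE| = 18.0, E = (12.498, 18.774). ∠NEZ = 138.9° gives EZ at -110.00° from the x-axis; with |EZ| = 26.9, Z = (3.2973, -6.5035). Then |VZ| = |Z − V| = 30.098.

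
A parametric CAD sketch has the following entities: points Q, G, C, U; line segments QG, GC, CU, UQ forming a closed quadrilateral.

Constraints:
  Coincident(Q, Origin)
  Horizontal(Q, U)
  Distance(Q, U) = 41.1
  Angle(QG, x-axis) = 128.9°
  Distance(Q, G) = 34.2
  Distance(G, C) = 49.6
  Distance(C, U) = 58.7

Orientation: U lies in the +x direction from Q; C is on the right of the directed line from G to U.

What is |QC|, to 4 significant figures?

25.91

Q is at the origin; Q and U share the same y with |QU| = 41.1 and U in +x, so U = (41.1, 0). QG runs at 128.9° with |QG| = 34.2, so G = (-21.48, 26.62). C is determined by |GC| = 49.6 and |CU| = 58.7 together: it lies at the intersection of circle(G, 49.6) and circle(U, 58.7). With |GU| = 68.00, the foot of the radical line on GU is 26.75 from G and the perpendicular offset is √(49.6² − 26.75²) = 41.77. Taking the right-of-GU solution: C = (-13.20, -22.29).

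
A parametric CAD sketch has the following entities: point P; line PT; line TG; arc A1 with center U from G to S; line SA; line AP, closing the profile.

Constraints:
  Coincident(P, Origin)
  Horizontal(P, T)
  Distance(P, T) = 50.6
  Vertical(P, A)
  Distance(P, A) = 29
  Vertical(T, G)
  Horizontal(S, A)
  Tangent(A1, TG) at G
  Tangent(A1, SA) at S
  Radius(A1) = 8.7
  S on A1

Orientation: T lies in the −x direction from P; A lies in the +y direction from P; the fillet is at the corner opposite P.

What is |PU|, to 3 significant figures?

46.6

P is at the origin; PT is horizontal with |PT| = 50.6 and T on the −x side, so T = (-50.6, 0.00). PA is vertical with |PA| = 29.0 and A on the +y side, so A = (0.00, 29.0). The virtual corner opposite P is at (-50.6, 29.0). Tangency of A1 to TG means the radius UG is perpendicular to TG and the tangent condition forces US to be normal to SA, with radius 8.7, so the center U sits 8.7 in from both sides at U = (-41.9, 20.3). Then |PU| = |U − P| = 46.6.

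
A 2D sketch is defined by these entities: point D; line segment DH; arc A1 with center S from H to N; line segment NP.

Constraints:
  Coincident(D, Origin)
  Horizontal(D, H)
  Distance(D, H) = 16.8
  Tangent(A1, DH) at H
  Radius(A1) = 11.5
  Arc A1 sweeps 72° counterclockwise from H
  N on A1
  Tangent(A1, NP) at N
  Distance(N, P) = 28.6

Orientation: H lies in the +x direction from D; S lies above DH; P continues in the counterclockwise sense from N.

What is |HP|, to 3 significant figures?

40.3

D is at the origin; DH is horizontal with |DH| = 16.8 and H on the +x side, so H = (16.8, 0.00). The tangent condition forces SH to be normal to DH, so S = H + (0, 11.5) = (16.8, 11.5). On A1, H sits at bearing -90° from S; a 72° counterclockwise sweep puts N at bearing -18°, so N = S + 11.5·(cos -18°, sin -18°) = (27.7, 7.95). Since A1 is tangent to NP there, SN ⟂ NP, so NP runs along (−sin -18°, cos -18°); with |NP| = 28.6, P = (36.6, 35.1). Then |HP| = |P − H| = 40.3.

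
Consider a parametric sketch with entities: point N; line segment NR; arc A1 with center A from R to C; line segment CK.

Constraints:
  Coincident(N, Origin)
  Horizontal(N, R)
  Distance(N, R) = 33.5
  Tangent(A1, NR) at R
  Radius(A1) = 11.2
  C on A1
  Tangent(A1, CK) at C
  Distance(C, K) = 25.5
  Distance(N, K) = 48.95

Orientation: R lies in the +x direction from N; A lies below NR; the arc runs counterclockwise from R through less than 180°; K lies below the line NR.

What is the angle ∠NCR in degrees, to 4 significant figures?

94.74°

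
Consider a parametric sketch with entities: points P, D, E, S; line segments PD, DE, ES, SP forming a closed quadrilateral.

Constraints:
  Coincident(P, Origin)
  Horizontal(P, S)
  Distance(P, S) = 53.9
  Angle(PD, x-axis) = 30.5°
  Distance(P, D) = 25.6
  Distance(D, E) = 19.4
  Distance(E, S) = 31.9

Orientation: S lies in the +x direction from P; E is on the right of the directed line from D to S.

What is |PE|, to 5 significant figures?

23.535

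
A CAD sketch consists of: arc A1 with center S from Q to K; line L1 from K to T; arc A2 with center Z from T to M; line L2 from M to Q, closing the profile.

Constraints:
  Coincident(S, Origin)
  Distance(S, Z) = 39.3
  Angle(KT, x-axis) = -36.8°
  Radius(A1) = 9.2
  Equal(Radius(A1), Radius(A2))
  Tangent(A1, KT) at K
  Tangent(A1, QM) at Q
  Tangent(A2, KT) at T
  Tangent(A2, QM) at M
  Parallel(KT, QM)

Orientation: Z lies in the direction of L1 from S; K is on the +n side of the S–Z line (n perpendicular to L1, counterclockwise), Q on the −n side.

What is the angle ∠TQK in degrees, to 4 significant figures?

64.91°

Tangency of A1 to both parallel lines with radius 9.2 puts K and Q at S ± 9.2·n: K = (5.511, 7.367), Q = (-5.511, -7.367). Equal radii place T and M the same way about Z: T = Z + 9.2·n = (36.98, -16.17), M = Z − 9.2·n = (25.96, -30.91). Then cos ∠TQK = QT·QK / (|QT||QK|), giving 64.91°.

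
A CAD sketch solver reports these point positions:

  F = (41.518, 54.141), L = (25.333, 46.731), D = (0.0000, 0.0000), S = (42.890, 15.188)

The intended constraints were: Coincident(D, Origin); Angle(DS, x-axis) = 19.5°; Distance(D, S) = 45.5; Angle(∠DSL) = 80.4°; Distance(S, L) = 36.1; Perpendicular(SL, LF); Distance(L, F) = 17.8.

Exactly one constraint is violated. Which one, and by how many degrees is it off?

Perpendicular(SL, LF) — off by 4.50°.

D = (0.00, 0.00) ✓; DS at 19.50° ✓; |DS| = 45.50 ✓; ∠DSL = 80.40° ✓; |SL| = 36.10 ✓; ∠(SL, LF) = 94.50° ✗; |LF| = 17.80 ✓.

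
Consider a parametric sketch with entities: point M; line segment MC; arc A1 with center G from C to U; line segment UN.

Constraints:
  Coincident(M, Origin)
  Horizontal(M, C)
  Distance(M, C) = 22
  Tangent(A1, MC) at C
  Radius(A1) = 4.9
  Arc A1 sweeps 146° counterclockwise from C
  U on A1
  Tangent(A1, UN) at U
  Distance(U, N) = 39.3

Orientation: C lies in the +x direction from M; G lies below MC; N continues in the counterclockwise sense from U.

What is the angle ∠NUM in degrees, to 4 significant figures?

171.0°

M is at the origin; MC is horizontal with |MC| = 22.0 and C on the +x side, so C = (22.00, 0.000). Tangency of A1 to MC means the radius GC is perpendicular to MC, so G = C + (0, -4.9) = (22.00, -4.900). On A1, C sits at bearing 90° from G; a 146° counterclockwise sweep puts U at bearing 236°, so U = G + 4.9·(cos 236°, sin 236°) = (19.26, -8.962). Tangency of A1 to UN means the radius GU is perpendicular to UN, so UN runs along (−sin 236°, cos 236°); with |UN| = 39.3, N = (51.84, -30.94). Then cos ∠NUM = UN·UM / (|UN||UM|), giving 171.0°.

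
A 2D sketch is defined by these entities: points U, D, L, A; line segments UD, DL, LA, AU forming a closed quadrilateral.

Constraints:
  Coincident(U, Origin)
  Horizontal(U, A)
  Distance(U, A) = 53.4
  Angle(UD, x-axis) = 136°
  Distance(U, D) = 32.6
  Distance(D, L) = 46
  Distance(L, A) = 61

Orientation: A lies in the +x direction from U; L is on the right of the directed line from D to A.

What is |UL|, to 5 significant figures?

19.774

U is at the origin; U and A share the same y with |UA| = 53.4 and A in +x, so A = (53.4, 0). UD runs at 136.0° with |UD| = 32.6, so D = (-23.450, 22.646). L is determined by |DL| = 46.0 and |LA| = 61.0 together: it lies at the intersection of circle(D, 46.0) and circle(A, 61.0). With |DA| = 80.118, the foot of the radical line on DA is 30.042 from D and the perpendicular offset is √(46.0² − 30.042²) = 34.835. Taking the right-of-DA solution: L = (-4.4796, -19.260).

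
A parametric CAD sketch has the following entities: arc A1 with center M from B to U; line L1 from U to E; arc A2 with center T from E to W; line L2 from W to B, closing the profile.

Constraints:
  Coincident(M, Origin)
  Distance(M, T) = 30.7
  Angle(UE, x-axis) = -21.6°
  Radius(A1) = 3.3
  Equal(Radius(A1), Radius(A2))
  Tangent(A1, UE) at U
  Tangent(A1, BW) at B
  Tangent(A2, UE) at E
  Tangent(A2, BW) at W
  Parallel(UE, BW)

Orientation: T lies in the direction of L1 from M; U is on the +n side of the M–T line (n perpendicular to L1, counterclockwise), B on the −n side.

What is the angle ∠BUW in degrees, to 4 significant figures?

77.87°

The slot axis is L1's direction at -21.6°, so u = (cos -21.6°, sin -21.6°) = (0.9298, -0.3681) and n = (−sin -21.6°, cos -21.6°) = (0.3681, 0.9298). M is at the origin and T lies 30.7 along u from M, so T = 30.7·u = (28.54, -11.30). Tangency of A1 to both parallel lines with radius 3.3 puts U and B at M ± 3.3·n: U = (1.215, 3.068), B = (-1.215, -3.068). Equal radii place E and W the same way about T: E = T + 3.3·n = (29.76, -8.233), W = T − 3.3·n = (27.33, -14.37). Then cos ∠BUW = UB·UW / (|UB||UW|), giving 77.87°.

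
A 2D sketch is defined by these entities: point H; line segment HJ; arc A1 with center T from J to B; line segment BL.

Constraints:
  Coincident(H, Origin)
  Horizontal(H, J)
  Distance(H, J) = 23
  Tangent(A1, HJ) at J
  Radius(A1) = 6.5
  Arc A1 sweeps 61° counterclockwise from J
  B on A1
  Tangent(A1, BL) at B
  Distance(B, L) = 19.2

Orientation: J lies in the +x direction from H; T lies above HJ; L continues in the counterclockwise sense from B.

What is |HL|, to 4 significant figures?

43.00

H is at the origin; H and J share the same y with |HJ| = 23.0 and J on the +x side, so J = (23.00, 0.000). Since A1 is tangent to HJ there, TJ ⟂ HJ, so T = J + (0, 6.5) = (23.00, 6.500). On A1, J sits at bearing -90° from T; a 61° counterclockwise sweep puts B at bearing -29°, so B = T + 6.5·(cos -29°, sin -29°) = (28.69, 3.349). A1 meets BL tangentially, so TB is at right angles to BL, so BL runs along (−sin -29°, cos -29°); with |BL| = 19.2, L = (37.99, 20.14). Then |HL| = |L − H| = 43.00.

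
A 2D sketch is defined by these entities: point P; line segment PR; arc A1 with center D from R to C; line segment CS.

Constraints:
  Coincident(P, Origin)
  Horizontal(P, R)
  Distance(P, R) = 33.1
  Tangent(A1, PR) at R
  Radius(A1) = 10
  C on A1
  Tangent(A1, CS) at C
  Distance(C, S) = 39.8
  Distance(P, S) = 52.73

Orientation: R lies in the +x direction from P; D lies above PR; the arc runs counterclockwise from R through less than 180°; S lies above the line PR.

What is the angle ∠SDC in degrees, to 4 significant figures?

75.90°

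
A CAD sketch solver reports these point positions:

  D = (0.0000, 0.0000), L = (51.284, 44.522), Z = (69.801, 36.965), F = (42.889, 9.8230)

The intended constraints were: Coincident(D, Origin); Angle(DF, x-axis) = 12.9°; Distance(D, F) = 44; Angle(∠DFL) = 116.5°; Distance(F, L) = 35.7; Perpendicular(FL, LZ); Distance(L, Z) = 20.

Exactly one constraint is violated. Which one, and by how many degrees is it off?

Perpendicular(FL, LZ) — off by 8.60°.

D = (0.00, 0.00) ✓; DF at 12.90° ✓; |DF| = 44.00 ✓; ∠DFL = 116.5° ✓; |FL| = 35.70 ✓; ∠(FL, LZ) = 98.60° ✗; |LZ| = 20.00 ✓.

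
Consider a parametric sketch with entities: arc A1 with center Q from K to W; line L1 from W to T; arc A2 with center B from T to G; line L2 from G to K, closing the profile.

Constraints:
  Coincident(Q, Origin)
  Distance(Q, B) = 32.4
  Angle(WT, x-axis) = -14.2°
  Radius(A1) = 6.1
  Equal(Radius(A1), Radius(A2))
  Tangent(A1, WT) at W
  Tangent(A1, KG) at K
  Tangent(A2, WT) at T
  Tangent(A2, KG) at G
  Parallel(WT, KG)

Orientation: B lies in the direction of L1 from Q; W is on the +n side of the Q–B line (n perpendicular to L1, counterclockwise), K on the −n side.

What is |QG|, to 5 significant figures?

32.969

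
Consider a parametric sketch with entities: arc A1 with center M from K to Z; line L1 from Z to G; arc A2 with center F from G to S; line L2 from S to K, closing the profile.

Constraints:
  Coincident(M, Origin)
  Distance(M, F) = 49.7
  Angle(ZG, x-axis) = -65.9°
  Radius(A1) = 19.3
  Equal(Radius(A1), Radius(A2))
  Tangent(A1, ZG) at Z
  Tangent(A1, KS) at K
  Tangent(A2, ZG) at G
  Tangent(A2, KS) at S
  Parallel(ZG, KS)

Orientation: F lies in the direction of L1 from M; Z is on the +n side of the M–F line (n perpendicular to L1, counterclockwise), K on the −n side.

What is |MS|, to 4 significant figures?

53.32

The slot axis is L1's direction at -65.9°, so u = (cos -65.9°, sin -65.9°) = (0.4083, -0.9128) and n = (−sin -65.9°, cos -65.9°) = (0.9128, 0.4083). M is at the origin and F lies 49.7 along u from M, so F = 49.7·u = (20.29, -45.37). Tangency of A1 to both parallel lines with radius 19.3 puts Z and K at M ± 19.3·n: Z = (17.62, 7.881), K = (-17.62, -7.881). Equal radii place G and S the same way about F: G = F + 19.3·n = (37.91, -37.49), S = F − 19.3·n = (2.676, -53.25). Then |MS| = |S − M| = 53.32.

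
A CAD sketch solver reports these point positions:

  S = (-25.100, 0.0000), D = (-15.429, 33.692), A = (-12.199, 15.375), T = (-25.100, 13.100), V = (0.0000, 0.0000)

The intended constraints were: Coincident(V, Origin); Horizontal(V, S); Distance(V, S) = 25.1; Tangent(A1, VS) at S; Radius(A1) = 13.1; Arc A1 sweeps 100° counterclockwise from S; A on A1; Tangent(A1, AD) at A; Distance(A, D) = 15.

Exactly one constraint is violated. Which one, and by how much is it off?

Distance(A, D) = 15 — off by 3.60.

V = (0.00, 0.00) ✓; V.y = 0.00, S.y = 0.00 ✓; |VS| = 25.10 ✓; ∠(TS, SV) = 90.00° ✓; |TS| = 13.10 ✓; bearing(T→A) − bearing(T→S) = 100.0° ✓; |TA| = 13.10 ✓; ∠(TA, AD) = 90.00° ✓; |AD| = 18.60 ✗.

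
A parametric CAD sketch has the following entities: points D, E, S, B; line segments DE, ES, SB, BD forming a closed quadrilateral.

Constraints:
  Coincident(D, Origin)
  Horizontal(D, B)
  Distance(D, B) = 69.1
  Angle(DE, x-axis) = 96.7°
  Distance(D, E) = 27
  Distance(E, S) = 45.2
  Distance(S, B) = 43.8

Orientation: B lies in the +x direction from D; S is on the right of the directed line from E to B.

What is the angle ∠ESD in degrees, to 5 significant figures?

33.279°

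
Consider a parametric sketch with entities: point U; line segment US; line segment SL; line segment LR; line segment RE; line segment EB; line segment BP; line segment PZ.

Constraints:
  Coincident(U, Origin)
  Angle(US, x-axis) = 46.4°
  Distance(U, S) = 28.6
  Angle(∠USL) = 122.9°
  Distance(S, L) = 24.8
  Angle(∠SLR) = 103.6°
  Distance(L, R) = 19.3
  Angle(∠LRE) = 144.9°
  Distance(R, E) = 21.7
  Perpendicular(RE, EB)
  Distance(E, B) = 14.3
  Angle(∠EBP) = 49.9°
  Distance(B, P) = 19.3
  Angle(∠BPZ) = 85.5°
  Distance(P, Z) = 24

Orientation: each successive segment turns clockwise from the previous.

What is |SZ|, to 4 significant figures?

58.04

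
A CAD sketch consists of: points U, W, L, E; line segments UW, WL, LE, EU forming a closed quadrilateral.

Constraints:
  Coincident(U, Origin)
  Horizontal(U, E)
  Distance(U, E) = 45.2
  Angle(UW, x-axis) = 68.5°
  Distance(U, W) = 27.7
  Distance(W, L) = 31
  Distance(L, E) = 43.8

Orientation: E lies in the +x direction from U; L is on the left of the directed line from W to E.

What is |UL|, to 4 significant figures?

55.97

U is at the origin; UE is horizontal with |UE| = 45.2 and E in +x, so E = (45.2, 0). UW runs at 68.5° with |UW| = 27.7, so W = (10.15, 25.77). L is determined by |WL| = 31.0 and |LE| = 43.8 together: it lies at the intersection of circle(W, 31.0) and circle(E, 43.8). With |WE| = 43.50, the foot of the radical line on WE is 10.75 from W and the perpendicular offset is √(31.0² − 10.75²) = 29.08. Taking the left-of-WE solution: L = (36.04, 42.83).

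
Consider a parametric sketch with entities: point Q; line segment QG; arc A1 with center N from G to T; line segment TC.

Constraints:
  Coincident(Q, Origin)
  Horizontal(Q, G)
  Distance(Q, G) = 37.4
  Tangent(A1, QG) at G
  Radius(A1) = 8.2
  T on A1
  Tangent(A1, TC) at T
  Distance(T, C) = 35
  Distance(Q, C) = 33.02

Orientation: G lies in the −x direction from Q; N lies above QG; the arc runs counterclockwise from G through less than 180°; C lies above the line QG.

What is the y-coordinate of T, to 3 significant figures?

3.33

Q is at the origin; QG is horizontal with |QG| = 37.4 and G on the −x side, so G = (-37.4, 0.00). A1 meets QG tangentially, so NG is at right angles to QG, so N = G + (0, 8.2) = (-37.4, 8.20). Since NT ⟂ TC (tangency), |NC| = √(8.2² + 35.0²) = 35.9 regardless of where T sits on A1. So C lies on both circle(Q, 33.02) and circle(N, 35.9); the above-QG intersection is C = (-10.0, 31.5). T is the foot of the tangent from C: T = (-30.8, 3.33).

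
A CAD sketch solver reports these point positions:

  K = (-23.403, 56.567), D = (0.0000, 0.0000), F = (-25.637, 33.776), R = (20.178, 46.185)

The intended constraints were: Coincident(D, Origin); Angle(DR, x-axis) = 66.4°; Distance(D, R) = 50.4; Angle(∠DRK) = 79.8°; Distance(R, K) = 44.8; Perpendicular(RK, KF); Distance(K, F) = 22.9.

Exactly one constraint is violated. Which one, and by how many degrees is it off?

Perpendicular(RK, KF) — off by 7.80°.

D = (0.00, 0.00) ✓; DR at 66.40° ✓; |DR| = 50.40 ✓; ∠DRK = 79.80° ✓; |RK| = 44.80 ✓; ∠(RK, KF) = 97.80° ✗; |KF| = 22.90 ✓.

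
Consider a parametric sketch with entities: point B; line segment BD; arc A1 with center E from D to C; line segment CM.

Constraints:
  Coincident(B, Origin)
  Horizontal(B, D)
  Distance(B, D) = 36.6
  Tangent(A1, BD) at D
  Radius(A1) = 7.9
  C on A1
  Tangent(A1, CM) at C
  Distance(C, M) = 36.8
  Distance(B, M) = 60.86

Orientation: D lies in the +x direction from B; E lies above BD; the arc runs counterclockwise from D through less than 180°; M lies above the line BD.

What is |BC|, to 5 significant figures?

45.305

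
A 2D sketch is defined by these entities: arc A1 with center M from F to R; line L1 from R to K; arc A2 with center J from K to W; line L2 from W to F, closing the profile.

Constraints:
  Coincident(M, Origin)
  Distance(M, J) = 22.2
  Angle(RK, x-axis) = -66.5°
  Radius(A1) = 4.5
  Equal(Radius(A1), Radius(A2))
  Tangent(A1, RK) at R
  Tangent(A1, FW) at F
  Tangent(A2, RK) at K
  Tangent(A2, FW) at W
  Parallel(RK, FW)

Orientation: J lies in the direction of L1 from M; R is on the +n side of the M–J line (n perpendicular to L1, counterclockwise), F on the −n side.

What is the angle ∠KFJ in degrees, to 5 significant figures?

10.609°

The slot axis is L1's direction at -66.5°, so u = (cos -66.5°, sin -66.5°) = (0.39875, -0.91706) and n = (−sin -66.5°, cos -66.5°) = (0.91706, 0.39875). M is at the origin and J lies 22.2 along u from M, so J = 22.2·u = (8.8522, -20.359). Tangency of A1 to both parallel lines with radius 4.5 puts R and F at M ± 4.5·n: R = (4.1268, 1.7944), F = (-4.1268, -1.7944). Equal radii place K and W the same way about J: K = J + 4.5·n = (12.979, -18.564), W = J − 4.5·n = (4.7255, -22.153). Then cos ∠KFJ = FK·FJ / (|FK||FJ|), giving 10.609°.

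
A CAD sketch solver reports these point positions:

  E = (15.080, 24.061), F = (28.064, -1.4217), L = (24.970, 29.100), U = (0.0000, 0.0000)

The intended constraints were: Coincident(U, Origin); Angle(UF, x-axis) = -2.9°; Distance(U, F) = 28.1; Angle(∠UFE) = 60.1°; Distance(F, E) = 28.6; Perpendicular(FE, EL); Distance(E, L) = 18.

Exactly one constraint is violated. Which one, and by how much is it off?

Distance(E, L) = 18 — off by 6.90.

U = (0.00, 0.00) ✓; UF at -2.900° ✓; |UF| = 28.10 ✓; ∠UFE = 60.10° ✓; |FE| = 28.60 ✓; ∠(FE, EL) = 90.00° ✓; |EL| = 11.10 ✗.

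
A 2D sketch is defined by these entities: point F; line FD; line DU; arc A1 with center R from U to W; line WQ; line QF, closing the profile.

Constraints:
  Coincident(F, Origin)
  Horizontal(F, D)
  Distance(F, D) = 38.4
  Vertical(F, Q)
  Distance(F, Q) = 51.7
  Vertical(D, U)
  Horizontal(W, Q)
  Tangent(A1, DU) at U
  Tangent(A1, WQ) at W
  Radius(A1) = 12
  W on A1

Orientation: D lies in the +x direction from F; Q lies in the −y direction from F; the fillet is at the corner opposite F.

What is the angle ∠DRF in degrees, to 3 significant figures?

50.4°

F is at the origin; F and D share the same y with |FD| = 38.4 and D on the +x side, so D = (38.4, 0.00). FQ is vertical with |FQ| = 51.7 and Q on the −y side, so Q = (0.00, -51.7). The virtual corner opposite F is at (38.4, -51.7). The tangent condition forces RU to be normal to DU and the tangent condition forces RW to be normal to WQ, with radius 12.0, so the center R sits 12.0 in from both sides at R = (26.4, -39.7). Then cos ∠DRF = RD·RF / (|RD||RF|), giving 50.4°.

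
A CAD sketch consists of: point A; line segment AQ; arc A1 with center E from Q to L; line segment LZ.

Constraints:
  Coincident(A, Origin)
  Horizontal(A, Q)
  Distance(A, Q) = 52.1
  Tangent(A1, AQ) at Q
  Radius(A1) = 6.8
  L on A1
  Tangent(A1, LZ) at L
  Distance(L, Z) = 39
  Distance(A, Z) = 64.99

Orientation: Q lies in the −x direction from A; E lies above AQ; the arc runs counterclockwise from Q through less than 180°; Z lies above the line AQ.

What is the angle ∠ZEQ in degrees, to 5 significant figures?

171.13°

Checks: |EL| = 6.800 ✓; ∠(EL, LZ) = 90.00° ✓; |LZ| = 39.00 ✓; |AZ| = 64.99 ✓.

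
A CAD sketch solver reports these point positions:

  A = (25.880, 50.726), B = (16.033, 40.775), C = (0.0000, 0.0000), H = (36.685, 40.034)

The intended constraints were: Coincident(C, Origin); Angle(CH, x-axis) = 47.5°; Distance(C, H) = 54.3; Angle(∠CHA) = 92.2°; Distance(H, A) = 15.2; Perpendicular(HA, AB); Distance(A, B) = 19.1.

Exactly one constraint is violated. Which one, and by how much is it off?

Distance(A, B) = 19.1 — off by 5.10.

C = (0.00, 0.00) ✓; CH at 47.50° ✓; |CH| = 54.30 ✓; ∠CHA = 92.20° ✓; |HA| = 15.20 ✓; ∠(HA, AB) = 90.00° ✓; |AB| = 14.00 ✗.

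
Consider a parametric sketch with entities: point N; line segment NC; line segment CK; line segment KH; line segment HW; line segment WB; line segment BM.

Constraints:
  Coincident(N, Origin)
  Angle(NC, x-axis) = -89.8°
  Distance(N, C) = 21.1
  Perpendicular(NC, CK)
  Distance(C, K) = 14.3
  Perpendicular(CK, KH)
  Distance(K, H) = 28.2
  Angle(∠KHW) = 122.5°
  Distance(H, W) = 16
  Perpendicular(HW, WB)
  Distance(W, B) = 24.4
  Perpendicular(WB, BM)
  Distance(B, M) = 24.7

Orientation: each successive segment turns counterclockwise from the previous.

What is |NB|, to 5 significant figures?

13.237

N is at the origin; NC runs at -89.8° with length 21.1, so C = (0.073653, -21.100). The perpendicularity gives CK at right angles to NC, so CK runs at 0.20000°; with |CK| = 14.3, K = (14.374, -21.050). CK ⟂ KH, so KH runs at 90.200°; with |KH| = 28.2, H = (14.275, 7.1499). ∠KHW = 122.5° gives HW at 147.70° from the x-axis; with |HW| = 16.0, W = (0.75094, 15.700). HW ⟂ WB, so WB runs at -122.30°; with |WB| = 24.4, B = (-12.287, -4.9249). Then |NB| = |B − N| = 13.237.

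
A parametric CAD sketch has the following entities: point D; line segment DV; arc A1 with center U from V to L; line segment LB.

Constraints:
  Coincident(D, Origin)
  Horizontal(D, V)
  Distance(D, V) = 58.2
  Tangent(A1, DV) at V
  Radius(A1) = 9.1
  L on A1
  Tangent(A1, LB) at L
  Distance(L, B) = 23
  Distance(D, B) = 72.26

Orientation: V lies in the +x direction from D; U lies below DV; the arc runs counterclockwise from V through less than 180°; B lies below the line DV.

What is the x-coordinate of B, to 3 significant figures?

64.2

Checks: |UL| = 9.100 ✓; ∠(UL, LB) = 90.00° ✓; |LB| = 23.00 ✓; |DB| = 72.26 ✓.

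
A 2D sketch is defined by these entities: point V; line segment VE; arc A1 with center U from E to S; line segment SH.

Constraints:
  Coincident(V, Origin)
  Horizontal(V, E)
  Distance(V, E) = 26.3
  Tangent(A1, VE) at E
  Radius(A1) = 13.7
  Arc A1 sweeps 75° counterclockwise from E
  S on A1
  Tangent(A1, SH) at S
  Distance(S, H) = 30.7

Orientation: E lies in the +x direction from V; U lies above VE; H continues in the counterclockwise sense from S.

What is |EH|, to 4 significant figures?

45.09

V is at the origin; VE is horizontal with |VE| = 26.3 and E on the +x side, so E = (26.30, 0.000). The tangent condition forces UE to be normal to VE, so U = E + (0, 13.7) = (26.30, 13.70). On A1, E sits at bearing -90° from U; a 75° counterclockwise sweep puts S at bearing -15°, so S = U + 13.7·(cos -15°, sin -15°) = (39.53, 10.15). Since A1 is tangent to SH there, US ⟂ SH, so SH runs along (−sin -15°, cos -15°); with |SH| = 30.7, H = (47.48, 39.81). Then |EH| = |H − E| = 45.09.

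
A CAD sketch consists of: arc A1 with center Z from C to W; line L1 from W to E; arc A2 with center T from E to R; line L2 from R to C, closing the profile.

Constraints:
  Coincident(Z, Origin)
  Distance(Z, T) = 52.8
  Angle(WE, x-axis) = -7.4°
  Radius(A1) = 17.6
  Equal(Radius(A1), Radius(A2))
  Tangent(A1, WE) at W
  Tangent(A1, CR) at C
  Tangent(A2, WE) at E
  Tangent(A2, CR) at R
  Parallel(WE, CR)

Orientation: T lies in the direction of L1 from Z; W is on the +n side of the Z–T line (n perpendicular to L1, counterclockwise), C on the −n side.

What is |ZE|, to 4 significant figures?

55.66

The slot axis is L1's direction at -7.4°, so u = (cos -7.4°, sin -7.4°) = (0.9917, -0.1288) and n = (−sin -7.4°, cos -7.4°) = (0.1288, 0.9917). Z is at the origin and T lies 52.8 along u from Z, so T = 52.8·u = (52.36, -6.800). Tangency of A1 to both parallel lines with radius 17.6 puts W and C at Z ± 17.6·n: W = (2.267, 17.45), C = (-2.267, -17.45). Equal radii place E and R the same way about T: E = T + 17.6·n = (54.63, 10.65), R = T − 17.6·n = (50.09, -24.25). Then |ZE| = |E − Z| = 55.66.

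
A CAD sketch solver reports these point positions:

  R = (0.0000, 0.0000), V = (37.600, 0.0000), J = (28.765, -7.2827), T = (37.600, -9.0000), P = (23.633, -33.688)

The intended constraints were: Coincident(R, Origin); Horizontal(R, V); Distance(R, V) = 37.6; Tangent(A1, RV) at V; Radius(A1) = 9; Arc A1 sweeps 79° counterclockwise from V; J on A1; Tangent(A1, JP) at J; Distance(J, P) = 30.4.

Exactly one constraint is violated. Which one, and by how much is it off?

Distance(J, P) = 30.4 — off by 3.50.

R = (0.00, 0.00) ✓; R.y = 0.00, V.y = 0.00 ✓; |RV| = 37.60 ✓; ∠(TV, VR) = 90.00° ✓; |TV| = 9.000 ✓; bearing(T→J) − bearing(T→V) = 79.00° ✓; |TJ| = 9.000 ✓; ∠(TJ, JP) = 90.00° ✓; |JP| = 26.90 ✗.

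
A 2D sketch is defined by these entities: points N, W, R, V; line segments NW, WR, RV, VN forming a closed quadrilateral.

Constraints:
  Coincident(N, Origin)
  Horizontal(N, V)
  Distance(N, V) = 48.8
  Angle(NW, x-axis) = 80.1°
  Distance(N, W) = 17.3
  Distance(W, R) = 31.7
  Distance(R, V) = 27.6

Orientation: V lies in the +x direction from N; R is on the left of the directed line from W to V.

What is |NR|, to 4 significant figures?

41.27

N is at the origin; N and V share the same y with |NV| = 48.8 and V in +x, so V = (48.8, 0). NW runs at 80.1° with |NW| = 17.3, so W = (2.974, 17.04). R is determined by |WR| = 31.7 and |RV| = 27.6 together: it lies at the intersection of circle(W, 31.7) and circle(V, 27.6). With |WV| = 48.89, the foot of the radical line on WV is 26.93 from W and the perpendicular offset is √(31.7² − 26.93²) = 16.72. Taking the left-of-WV solution: R = (34.05, 23.33).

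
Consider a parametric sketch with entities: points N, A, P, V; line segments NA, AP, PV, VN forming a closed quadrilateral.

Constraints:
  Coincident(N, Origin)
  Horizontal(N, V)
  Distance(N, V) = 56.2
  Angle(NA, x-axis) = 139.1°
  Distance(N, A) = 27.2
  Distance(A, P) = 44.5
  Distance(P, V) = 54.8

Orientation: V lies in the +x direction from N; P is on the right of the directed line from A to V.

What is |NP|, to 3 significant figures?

19.4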